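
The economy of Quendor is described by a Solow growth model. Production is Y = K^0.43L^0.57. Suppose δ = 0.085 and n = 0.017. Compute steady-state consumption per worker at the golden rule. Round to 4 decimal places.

Break-even investment rate: n + δ = 0.017 + 0.085 = 0.102.
Golden rule sets MPK = n+δ: 0.43·k^(0.43−1) = 0.102, so k_gold = (0.43/0.102)^(1/0.57) ≈ 12.4813.
y_gold = 12.4813^0.43 ≈ 2.9607.
c_gold = y_gold − (n+δ)·k_gold = 2.9607 − 0.102·12.4813 ≈ 1.6876.

c_gold ≈ 1.6876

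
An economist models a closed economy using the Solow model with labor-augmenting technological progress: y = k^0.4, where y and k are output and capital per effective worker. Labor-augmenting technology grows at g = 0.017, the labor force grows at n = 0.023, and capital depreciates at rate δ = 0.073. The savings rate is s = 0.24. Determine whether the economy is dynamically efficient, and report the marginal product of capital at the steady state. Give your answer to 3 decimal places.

dynamically efficient; MPK ≈ 0.188

The effective depreciation rate is n + g + δ = 0.023 + 0.017 + 0.073 = 0.113.
Steady-state k*: s·k^0.4 = 0.113·k gives k* = (0.24/0.113)^(1/0.6) ≈ 3.5093.
MPK = 0.4·3.5093^(-0.6) ≈ 0.1883.
MPK > n+g+δ = 0.113, so the economy is dynamically efficient (under-saving).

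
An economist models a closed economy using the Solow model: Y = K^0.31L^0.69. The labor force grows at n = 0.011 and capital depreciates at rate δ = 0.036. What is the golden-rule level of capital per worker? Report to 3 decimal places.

Break-even investment rate: n + δ = 0.011 + 0.036 = 0.047.
Setting f'(k) = n+δ gives 0.31·k^(0.31−1) = 0.047, hence k_gold = (0.31/0.047)^(1/0.69) ≈ 15.3936.

k_gold ≈ 15.394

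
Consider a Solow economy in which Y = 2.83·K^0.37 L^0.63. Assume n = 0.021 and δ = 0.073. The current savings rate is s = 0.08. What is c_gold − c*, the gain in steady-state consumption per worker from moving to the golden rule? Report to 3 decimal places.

Δc ≈ 2.981

The effective depreciation rate is n + δ = 0.021 + 0.073 = 0.094.
Current steady state (s = 0.08): k* = (0.08·2.83/0.094)^(1/0.63) ≈ 4.0360, y* = 2.83·4.0360^0.37 ≈ 4.7423, c* = (1−0.08)·4.7423 ≈ 4.3629.
Maximizing c = f(k) − (n+δ)·k gives f'(k) = n+δ, i.e. 0.37·2.83·k^(0.37−1) = 0.094, so k_gold = (0.37·2.83/0.094)^(1/0.63) ≈ 45.8863.
y_gold = 2.83·45.8863^0.37 ≈ 11.6576, c_gold = y_gold − 0.094·k_gold ≈ 7.3443.
Gain: Δc = 7.3443 − 4.3629 ≈ 2.9814.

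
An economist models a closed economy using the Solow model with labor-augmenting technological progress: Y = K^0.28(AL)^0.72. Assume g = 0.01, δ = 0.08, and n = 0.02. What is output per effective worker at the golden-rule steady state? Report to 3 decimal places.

n + g + δ = 0.02 + 0.01 + 0.08 = 0.11.
Maximizing c = f(k) − (n+g+δ)·k gives f'(k) = n+g+δ, i.e. 0.28·k^(0.28−1) = 0.11, so k_gold = (0.28/0.11)^(1/0.72) ≈ 3.6607.
Output: y_gold = k_gold^0.28 = 3.6607^0.28 ≈ 1.4381.

y_gold ≈ 1.438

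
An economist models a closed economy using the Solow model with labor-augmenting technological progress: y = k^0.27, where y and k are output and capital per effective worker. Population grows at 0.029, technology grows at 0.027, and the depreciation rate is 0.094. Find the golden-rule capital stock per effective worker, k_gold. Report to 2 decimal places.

Break-even investment rate: n + g + δ = 0.029 + 0.027 + 0.094 = 0.15.
Maximizing c = f(k) − (n+g+δ)·k gives f'(k) = n+g+δ, i.e. 0.27·k^(0.27−1) = 0.15, so k_gold = (0.27/0.15)^(1/0.73) ≈ 2.2371.

k_gold ≈ 2.24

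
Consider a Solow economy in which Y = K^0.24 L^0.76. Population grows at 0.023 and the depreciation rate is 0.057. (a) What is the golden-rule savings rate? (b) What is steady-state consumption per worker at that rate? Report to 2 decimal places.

The effective depreciation rate is n + δ = 0.023 + 0.057 = 0.08.
For Cobb-Douglas, s_gold equals capital's share: s_gold = 0.24.
Setting f'(k) = n+δ gives 0.24·k^(0.24−1) = 0.08, hence k_gold = (0.24/0.08)^(1/0.76) ≈ 4.2442.
y_gold = 4.2442^0.24 ≈ 1.4147; c_gold = (1−0.24)·y_gold ≈ 1.0752.

(a) s_gold = 0.24; (b) c_gold ≈ 1.08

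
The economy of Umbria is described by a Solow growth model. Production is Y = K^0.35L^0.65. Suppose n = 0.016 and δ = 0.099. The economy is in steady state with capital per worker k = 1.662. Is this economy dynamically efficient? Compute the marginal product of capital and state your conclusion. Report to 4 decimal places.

n + δ = 0.016 + 0.099 = 0.115.
MPK = 0.35·k^(0.35−1) = 0.35·1.662^(-0.65) ≈ 0.2516.
MPK > 0.115, so the economy is dynamically efficient (under-saving).

dynamically efficient; MPK ≈ 0.2516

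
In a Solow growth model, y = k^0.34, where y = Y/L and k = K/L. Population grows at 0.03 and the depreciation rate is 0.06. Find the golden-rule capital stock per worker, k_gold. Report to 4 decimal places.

k_gold ≈ 7.4920

The effective depreciation rate is n + δ = 0.03 + 0.06 = 0.09.
Maximizing c = f(k) − (n+δ)·k gives f'(k) = n+δ, i.e. 0.34·k^(0.34−1) = 0.09, so k_gold = (0.34/0.09)^(1/0.66) ≈ 7.4920.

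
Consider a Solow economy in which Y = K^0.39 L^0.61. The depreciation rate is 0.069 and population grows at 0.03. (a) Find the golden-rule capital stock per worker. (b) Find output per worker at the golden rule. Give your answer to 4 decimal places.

n + δ = 0.03 + 0.069 = 0.099.
At the golden rule the marginal product of capital equals n+δ: 0.39·k^(0.39−1) = 0.099. Solving, k_gold = (0.39/0.099)^(1/0.61) ≈ 9.4649.
y_gold = 9.4649^0.39 ≈ 2.4026.

(a) k_gold ≈ 9.4649; (b) y_gold ≈ 2.4026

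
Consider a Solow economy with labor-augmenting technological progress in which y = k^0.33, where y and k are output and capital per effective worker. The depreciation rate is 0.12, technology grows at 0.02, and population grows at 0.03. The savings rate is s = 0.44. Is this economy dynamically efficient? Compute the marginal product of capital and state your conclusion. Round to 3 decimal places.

n + g + δ = 0.03 + 0.02 + 0.12 = 0.17.
Steady-state k*: s·k^0.33 = 0.17·k gives k* = (0.44/0.17)^(1/0.67) ≈ 4.1345.
MPK = 0.33·4.1345^(-0.67) ≈ 0.1275.
MPK < n+g+δ = 0.17, so the economy is dynamically inefficient (over-saving).

dynamically inefficient; MPK ≈ 0.128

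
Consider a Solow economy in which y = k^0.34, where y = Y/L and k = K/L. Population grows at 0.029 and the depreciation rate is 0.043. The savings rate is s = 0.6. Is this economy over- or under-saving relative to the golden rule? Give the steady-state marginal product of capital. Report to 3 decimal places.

over-saving; MPK ≈ 0.041

The effective depreciation rate is n + δ = 0.029 + 0.043 = 0.072.
Steady-state k*: s·k^0.34 = 0.072·k gives k* = (0.6/0.072)^(1/0.66) ≈ 24.8416.
MPK = 0.34·24.8416^(-0.66) ≈ 0.0408.
MPK < n+δ = 0.072, so the economy is dynamically inefficient (over-saving).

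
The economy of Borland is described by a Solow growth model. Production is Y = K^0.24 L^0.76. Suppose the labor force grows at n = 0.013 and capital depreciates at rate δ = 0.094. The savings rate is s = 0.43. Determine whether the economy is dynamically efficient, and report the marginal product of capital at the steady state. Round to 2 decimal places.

dynamically inefficient; MPK ≈ 0.06

The effective depreciation rate is n + δ = 0.013 + 0.094 = 0.107.
Steady-state k*: s·k^0.24 = 0.107·k gives k* = (0.43/0.107)^(1/0.76) ≈ 6.2352.
MPK = 0.24·6.2352^(-0.76) ≈ 0.0597.
MPK < n+δ = 0.107, so the economy is dynamically inefficient (over-saving).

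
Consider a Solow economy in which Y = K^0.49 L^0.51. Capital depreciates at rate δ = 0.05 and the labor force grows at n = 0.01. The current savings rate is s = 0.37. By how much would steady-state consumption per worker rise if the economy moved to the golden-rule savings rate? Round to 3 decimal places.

Δc ≈ 0.218

Capital per worker breaks even when investment replaces (n + δ)·k; here n + δ = 0.06.
Current steady state (s = 0.37): k* = (0.37/0.06)^(1/0.51) ≈ 35.4094, y* = 35.4094^0.49 ≈ 5.7421, c* = (1−0.37)·5.7421 ≈ 3.6175.
Setting f'(k) = n+δ gives 0.49·k^(0.49−1) = 0.06, hence k_gold = (0.49/0.06)^(1/0.51) ≈ 61.4219.
y_gold = 61.4219^0.49 ≈ 7.5210, c_gold = y_gold − 0.06·k_gold ≈ 3.8357.
Gain: Δc = 3.8357 − 3.6175 ≈ 0.2182.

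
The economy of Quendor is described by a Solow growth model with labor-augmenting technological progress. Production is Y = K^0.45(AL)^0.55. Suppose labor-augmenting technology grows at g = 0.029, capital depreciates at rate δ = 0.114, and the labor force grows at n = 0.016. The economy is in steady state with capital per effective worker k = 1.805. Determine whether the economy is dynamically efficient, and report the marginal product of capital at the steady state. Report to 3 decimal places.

dynamically efficient; MPK ≈ 0.325

The effective depreciation rate is n + g + δ = 0.016 + 0.029 + 0.114 = 0.159.
MPK = 0.45·k^(0.45−1) = 0.45·1.805^(-0.55) ≈ 0.3252.
MPK > 0.159, so the economy is dynamically efficient (under-saving).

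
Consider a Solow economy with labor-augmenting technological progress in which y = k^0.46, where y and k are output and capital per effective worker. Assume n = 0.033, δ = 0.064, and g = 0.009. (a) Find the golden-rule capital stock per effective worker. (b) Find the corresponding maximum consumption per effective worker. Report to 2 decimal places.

The effective depreciation rate is n + g + δ = 0.033 + 0.009 + 0.064 = 0.106.
Setting f'(k) = n+g+δ gives 0.46·k^(0.46−1) = 0.106, hence k_gold = (0.46/0.106)^(1/0.54) ≈ 15.1519.
y_gold = 15.1519^0.46 ≈ 3.4915; c_gold = y_gold − 0.106·k_gold ≈ 1.8854.

(a) k_gold ≈ 15.15; (b) c_gold ≈ 1.89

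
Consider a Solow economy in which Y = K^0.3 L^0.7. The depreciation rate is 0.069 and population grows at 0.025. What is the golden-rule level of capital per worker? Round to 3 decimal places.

k_gold ≈ 5.248

The effective depreciation rate is n + δ = 0.025 + 0.069 = 0.094.
Setting f'(k) = n+δ gives 0.3·k^(0.3−1) = 0.094, hence k_gold = (0.3/0.094)^(1/0.7) ≈ 5.2480.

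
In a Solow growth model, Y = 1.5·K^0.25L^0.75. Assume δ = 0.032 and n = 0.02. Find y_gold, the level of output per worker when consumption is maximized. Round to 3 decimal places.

Break-even investment rate: n + δ = 0.02 + 0.032 = 0.052.
Setting f'(k) = n+δ gives 0.25·1.5·k^(0.25−1) = 0.052, hence k_gold = (0.25·1.5/0.052)^(1/0.75) ≈ 13.9328.
Output: y_gold = 1.5·k_gold^0.25 = 1.5·13.9328^0.25 ≈ 2.8980.

y_gold ≈ 2.898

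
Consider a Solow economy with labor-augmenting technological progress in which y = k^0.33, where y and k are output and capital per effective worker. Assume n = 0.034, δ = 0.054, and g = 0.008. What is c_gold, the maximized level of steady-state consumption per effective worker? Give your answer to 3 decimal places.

n + g + δ = 0.034 + 0.008 + 0.054 = 0.096.
At the golden rule the marginal product of capital equals n+g+δ: 0.33·k^(0.33−1) = 0.096. Solving, k_gold = (0.33/0.096)^(1/0.67) ≈ 6.3148.
y_gold = 6.3148^0.33 ≈ 1.8370.
c_gold = y_gold − (n+g+δ)·k_gold = 1.8370 − 0.096·6.3148 ≈ 1.2308.

c_gold ≈ 1.231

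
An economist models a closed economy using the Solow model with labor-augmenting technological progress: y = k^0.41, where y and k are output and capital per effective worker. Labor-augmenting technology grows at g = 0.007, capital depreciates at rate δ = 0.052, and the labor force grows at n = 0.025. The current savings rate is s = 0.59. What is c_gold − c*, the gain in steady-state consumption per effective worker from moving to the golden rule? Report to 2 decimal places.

Break-even investment rate: n + g + δ = 0.025 + 0.007 + 0.052 = 0.084.
Current steady state (s = 0.59): k* = (0.59/0.084)^(1/0.59) ≈ 27.2188, y* = 27.2188^0.41 ≈ 3.8752, c* = (1−0.59)·3.8752 ≈ 1.5888.
Setting f'(k) = n+g+δ gives 0.41·k^(0.41−1) = 0.084, hence k_gold = (0.41/0.084)^(1/0.59) ≈ 14.6878.
y_gold = 14.6878^0.41 ≈ 3.0092, c_gold = y_gold − 0.084·k_gold ≈ 1.7754.
Gain: Δc = 1.7754 − 1.5888 ≈ 0.1866.

Δc ≈ 0.19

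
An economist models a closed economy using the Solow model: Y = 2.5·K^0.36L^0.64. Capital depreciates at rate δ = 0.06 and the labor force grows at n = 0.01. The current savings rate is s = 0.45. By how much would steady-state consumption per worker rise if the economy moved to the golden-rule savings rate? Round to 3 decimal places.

Δc ≈ 0.173

Break-even investment rate: n + δ = 0.01 + 0.06 = 0.07.
Current steady state (s = 0.45): k* = (0.45·2.5/0.07)^(1/0.64) ≈ 76.6408, y* = 2.5·76.6408^0.36 ≈ 11.9219, c* = (1−0.45)·11.9219 ≈ 6.5570.
Setting f'(k) = n+δ gives 0.36·2.5·k^(0.36−1) = 0.07, hence k_gold = (0.36·2.5/0.07)^(1/0.64) ≈ 54.0802.
y_gold = 2.5·54.0802^0.36 ≈ 10.5156, c_gold = y_gold − 0.07·k_gold ≈ 6.7300.
Gain: Δc = 6.7300 − 6.5570 ≈ 0.1729.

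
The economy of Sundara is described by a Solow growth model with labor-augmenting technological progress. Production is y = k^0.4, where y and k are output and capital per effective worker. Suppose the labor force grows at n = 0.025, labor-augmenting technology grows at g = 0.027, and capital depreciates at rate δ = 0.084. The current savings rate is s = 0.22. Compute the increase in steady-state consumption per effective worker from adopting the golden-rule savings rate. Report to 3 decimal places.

Δc ≈ 0.157

The effective depreciation rate is n + g + δ = 0.025 + 0.027 + 0.084 = 0.136.
Current steady state (s = 0.22): k* = (0.22/0.136)^(1/0.6) ≈ 2.2292, y* = 2.2292^0.4 ≈ 1.3780, c* = (1−0.22)·1.3780 ≈ 1.0749.
Maximizing c = f(k) − (n+g+δ)·k gives f'(k) = n+g+δ, i.e. 0.4·k^(0.4−1) = 0.136, so k_gold = (0.4/0.136)^(1/0.6) ≈ 6.0377.
y_gold = 6.0377^0.4 ≈ 2.0528, c_gold = y_gold − 0.136·k_gold ≈ 1.2317.
Gain: Δc = 1.2317 − 1.0749 ≈ 0.1568.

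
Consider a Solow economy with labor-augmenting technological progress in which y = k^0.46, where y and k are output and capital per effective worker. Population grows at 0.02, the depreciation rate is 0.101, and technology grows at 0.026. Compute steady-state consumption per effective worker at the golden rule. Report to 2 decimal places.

The effective depreciation rate is n + g + δ = 0.02 + 0.026 + 0.101 = 0.147.
At the golden rule the marginal product of capital equals n+g+δ: 0.46·k^(0.46−1) = 0.147. Solving, k_gold = (0.46/0.147)^(1/0.54) ≈ 8.2696.
y_gold = 8.2696^0.46 ≈ 2.6427.
c_gold = y_gold − (n+g+δ)·k_gold = 2.6427 − 0.147·8.2696 ≈ 1.4270.

c_gold ≈ 1.43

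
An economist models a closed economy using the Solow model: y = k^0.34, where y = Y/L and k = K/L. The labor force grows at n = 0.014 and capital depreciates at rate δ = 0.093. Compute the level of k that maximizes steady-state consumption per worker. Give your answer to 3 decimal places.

Capital per worker breaks even when investment replaces (n + δ)·k; here n + δ = 0.107.
At the golden rule the marginal product of capital equals n+δ: 0.34·k^(0.34−1) = 0.107. Solving, k_gold = (0.34/0.107)^(1/0.66) ≈ 5.7643.

k_gold ≈ 5.764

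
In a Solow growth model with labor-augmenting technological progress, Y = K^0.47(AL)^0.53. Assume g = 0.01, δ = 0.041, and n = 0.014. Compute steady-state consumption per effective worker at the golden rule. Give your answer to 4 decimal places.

Capital per effective worker breaks even when investment replaces (n + g + δ)·k; here n + g + δ = 0.065.
At the golden rule the marginal product of capital equals n+g+δ: 0.47·k^(0.47−1) = 0.065. Solving, k_gold = (0.47/0.065)^(1/0.53) ≈ 41.7929.
y_gold = 41.7929^0.47 ≈ 5.7799.
c_gold = y_gold − (n+g+δ)·k_gold = 5.7799 − 0.065·41.7929 ≈ 3.0633.

c_gold ≈ 3.0633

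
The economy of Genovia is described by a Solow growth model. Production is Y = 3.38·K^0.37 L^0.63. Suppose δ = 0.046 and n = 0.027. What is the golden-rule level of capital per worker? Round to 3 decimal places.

k_gold ≈ 90.867

n + δ = 0.027 + 0.046 = 0.073.
Setting f'(k) = n+δ gives 0.37·3.38·k^(0.37−1) = 0.073, hence k_gold = (0.37·3.38/0.073)^(1/0.63) ≈ 90.8669.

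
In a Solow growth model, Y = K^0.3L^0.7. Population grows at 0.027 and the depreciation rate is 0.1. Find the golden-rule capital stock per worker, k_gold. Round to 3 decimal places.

k_gold ≈ 3.414

Capital per worker breaks even when investment replaces (n + δ)·k; here n + δ = 0.127.
Setting f'(k) = n+δ gives 0.3·k^(0.3−1) = 0.127, hence k_gold = (0.3/0.127)^(1/0.7) ≈ 3.4144.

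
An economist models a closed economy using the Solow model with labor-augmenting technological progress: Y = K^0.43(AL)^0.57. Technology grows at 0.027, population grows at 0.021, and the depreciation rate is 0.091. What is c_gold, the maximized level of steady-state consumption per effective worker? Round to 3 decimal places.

c_gold ≈ 1.336

The effective depreciation rate is n + g + δ = 0.021 + 0.027 + 0.091 = 0.139.
At the golden rule the marginal product of capital equals n+g+δ: 0.43·k^(0.43−1) = 0.139. Solving, k_gold = (0.43/0.139)^(1/0.57) ≈ 7.2518.
y_gold = 7.2518^0.43 ≈ 2.3442.
c_gold = y_gold − (n+g+δ)·k_gold = 2.3442 − 0.139·7.2518 ≈ 1.3362.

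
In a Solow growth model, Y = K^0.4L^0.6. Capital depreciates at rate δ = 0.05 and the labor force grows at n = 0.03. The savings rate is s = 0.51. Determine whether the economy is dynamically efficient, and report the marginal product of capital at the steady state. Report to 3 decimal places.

Break-even investment rate: n + δ = 0.03 + 0.05 = 0.08.
Steady-state k*: s·k^0.4 = 0.08·k gives k* = (0.51/0.08)^(1/0.6) ≈ 21.9180.
MPK = 0.4·21.9180^(-0.6) ≈ 0.0627.
MPK < n+δ = 0.08, so the economy is dynamically inefficient (over-saving).

dynamically inefficient; MPK ≈ 0.063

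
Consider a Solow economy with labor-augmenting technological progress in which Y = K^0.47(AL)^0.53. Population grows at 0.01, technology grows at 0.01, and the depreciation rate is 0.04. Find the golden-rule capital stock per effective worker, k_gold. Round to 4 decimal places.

The effective depreciation rate is n + g + δ = 0.01 + 0.01 + 0.04 = 0.06.
Golden rule sets MPK = n+g+δ: 0.47·k^(0.47−1) = 0.06, so k_gold = (0.47/0.06)^(1/0.53) ≈ 48.6062.

k_gold ≈ 48.6062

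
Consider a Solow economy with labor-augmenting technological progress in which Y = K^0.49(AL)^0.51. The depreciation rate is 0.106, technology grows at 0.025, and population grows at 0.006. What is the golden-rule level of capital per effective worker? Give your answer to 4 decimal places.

k_gold ≈ 12.1688

Capital per effective worker breaks even when investment replaces (n + g + δ)·k; here n + g + δ = 0.137.
Maximizing c = f(k) − (n+g+δ)·k gives f'(k) = n+g+δ, i.e. 0.49·k^(0.49−1) = 0.137, so k_gold = (0.49/0.137)^(1/0.51) ≈ 12.1688.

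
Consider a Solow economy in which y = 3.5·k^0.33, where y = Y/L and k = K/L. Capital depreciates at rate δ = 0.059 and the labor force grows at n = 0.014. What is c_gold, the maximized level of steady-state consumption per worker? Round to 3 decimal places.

n + δ = 0.014 + 0.059 = 0.073.
Golden rule sets MPK = n+δ: 0.33·3.5·k^(0.33−1) = 0.073, so k_gold = (0.33·3.5/0.073)^(1/0.67) ≈ 61.6508.
y_gold = 3.5·61.6508^0.33 ≈ 13.6379.
c_gold = y_gold − (n+δ)·k_gold = 13.6379 − 0.073·61.6508 ≈ 9.1374.

c_gold ≈ 9.137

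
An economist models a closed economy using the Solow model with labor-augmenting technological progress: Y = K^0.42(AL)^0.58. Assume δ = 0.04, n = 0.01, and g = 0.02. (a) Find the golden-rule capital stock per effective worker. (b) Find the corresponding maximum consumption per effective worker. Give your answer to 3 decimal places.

(a) k_gold ≈ 21.960; (b) c_gold ≈ 2.123

Break-even investment rate: n + g + δ = 0.01 + 0.02 + 0.04 = 0.07.
Maximizing c = f(k) − (n+g+δ)·k gives f'(k) = n+g+δ, i.e. 0.42·k^(0.42−1) = 0.07, so k_gold = (0.42/0.07)^(1/0.58) ≈ 21.9604.
y_gold = 21.9604^0.42 ≈ 3.6601; c_gold = y_gold − 0.07·k_gold ≈ 2.1228.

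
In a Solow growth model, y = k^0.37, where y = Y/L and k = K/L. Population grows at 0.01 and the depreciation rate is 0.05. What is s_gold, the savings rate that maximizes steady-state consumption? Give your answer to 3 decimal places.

s_gold = 0.370

Break-even investment rate: n + δ = 0.01 + 0.05 = 0.06.
At the golden rule MPK = n+δ, and in any Cobb-Douglas steady state s = (n+δ)·k/y = MPK·k/y = capital's share 0.37.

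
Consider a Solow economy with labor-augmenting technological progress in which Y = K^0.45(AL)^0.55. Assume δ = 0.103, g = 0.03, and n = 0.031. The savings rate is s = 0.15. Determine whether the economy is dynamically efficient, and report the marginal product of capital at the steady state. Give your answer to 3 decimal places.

dynamically efficient; MPK ≈ 0.492

The effective depreciation rate is n + g + δ = 0.031 + 0.03 + 0.103 = 0.164.
Steady-state k*: s·k^0.45 = 0.164·k gives k* = (0.15/0.164)^(1/0.55) ≈ 0.8502.
MPK = 0.45·0.8502^(-0.55) ≈ 0.4920.
MPK > n+g+δ = 0.164, so the economy is dynamically efficient (under-saving).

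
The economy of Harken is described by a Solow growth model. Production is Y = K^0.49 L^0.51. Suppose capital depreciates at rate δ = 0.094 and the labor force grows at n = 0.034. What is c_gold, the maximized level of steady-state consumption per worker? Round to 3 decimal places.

The effective depreciation rate is n + δ = 0.034 + 0.094 = 0.128.
At the golden rule the marginal product of capital equals n+δ: 0.49·k^(0.49−1) = 0.128. Solving, k_gold = (0.49/0.128)^(1/0.51) ≈ 13.9030.
y_gold = 13.9030^0.49 ≈ 3.6318.
c_gold = y_gold − (n+δ)·k_gold = 3.6318 − 0.128·13.9030 ≈ 1.8522.

c_gold ≈ 1.852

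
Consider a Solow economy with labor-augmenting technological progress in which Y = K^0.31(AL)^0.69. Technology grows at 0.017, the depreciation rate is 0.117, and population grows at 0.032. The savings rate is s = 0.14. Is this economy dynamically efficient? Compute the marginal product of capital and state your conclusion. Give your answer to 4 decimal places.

n + g + δ = 0.032 + 0.017 + 0.117 = 0.166.
Steady-state k*: s·k^0.31 = 0.166·k gives k* = (0.14/0.166)^(1/0.69) ≈ 0.7812.
MPK = 0.31·0.7812^(-0.69) ≈ 0.3676.
MPK > n+g+δ = 0.166, so the economy is dynamically efficient (under-saving).

dynamically efficient; MPK ≈ 0.3676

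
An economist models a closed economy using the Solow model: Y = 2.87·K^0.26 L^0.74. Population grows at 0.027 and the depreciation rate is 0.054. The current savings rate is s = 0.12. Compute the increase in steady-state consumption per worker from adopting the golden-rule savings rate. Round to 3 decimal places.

Δc ≈ 0.434

Break-even investment rate: n + δ = 0.027 + 0.054 = 0.081.
Current steady state (s = 0.12): k* = (0.12·2.87/0.081)^(1/0.74) ≈ 7.0702, y* = 2.87·7.0702^0.26 ≈ 4.7724, c* = (1−0.12)·4.7724 ≈ 4.1997.
Setting f'(k) = n+δ gives 0.26·2.87·k^(0.26−1) = 0.081, hence k_gold = (0.26·2.87/0.081)^(1/0.74) ≈ 20.1003.
y_gold = 2.87·20.1003^0.26 ≈ 6.2620, c_gold = y_gold − 0.081·k_gold ≈ 4.6339.
Gain: Δc = 4.6339 − 4.1997 ≈ 0.4342.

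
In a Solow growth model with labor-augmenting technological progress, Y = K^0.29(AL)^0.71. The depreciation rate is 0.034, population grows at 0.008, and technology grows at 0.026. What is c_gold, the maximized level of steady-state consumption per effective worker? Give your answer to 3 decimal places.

Break-even investment rate: n + g + δ = 0.008 + 0.026 + 0.034 = 0.068.
Golden rule sets MPK = n+g+δ: 0.29·k^(0.29−1) = 0.068, so k_gold = (0.29/0.068)^(1/0.71) ≈ 7.7120.
y_gold = 7.7120^0.29 ≈ 1.8083.
c_gold = y_gold − (n+g+δ)·k_gold = 1.8083 − 0.068·7.7120 ≈ 1.2839.

c_gold ≈ 1.284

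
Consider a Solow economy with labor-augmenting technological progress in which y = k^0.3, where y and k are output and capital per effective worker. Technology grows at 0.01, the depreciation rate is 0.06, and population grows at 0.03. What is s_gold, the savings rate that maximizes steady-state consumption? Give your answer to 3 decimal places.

s_gold = 0.300

n + g + δ = 0.03 + 0.01 + 0.06 = 0.1.
At the golden rule MPK = n+g+δ, and in any Cobb-Douglas steady state s = (n+g+δ)·k/y = MPK·k/y = capital's share 0.3.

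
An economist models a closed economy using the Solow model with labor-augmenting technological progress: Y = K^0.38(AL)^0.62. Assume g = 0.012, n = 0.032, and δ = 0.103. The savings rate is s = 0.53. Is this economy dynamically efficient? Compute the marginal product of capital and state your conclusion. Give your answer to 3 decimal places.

Capital per effective worker breaks even when investment replaces (n + g + δ)·k; here n + g + δ = 0.147.
Steady-state k*: s·k^0.38 = 0.147·k gives k* = (0.53/0.147)^(1/0.62) ≈ 7.9126.
MPK = 0.38·7.9126^(-0.62) ≈ 0.1054.
MPK < n+g+δ = 0.147, so the economy is dynamically inefficient (over-saving).

dynamically inefficient; MPK ≈ 0.105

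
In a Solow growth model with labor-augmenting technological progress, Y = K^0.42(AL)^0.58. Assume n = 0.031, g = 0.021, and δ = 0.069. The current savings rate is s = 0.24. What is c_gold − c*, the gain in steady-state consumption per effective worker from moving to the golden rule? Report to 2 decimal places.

Δc ≈ 0.18

The effective depreciation rate is n + g + δ = 0.031 + 0.021 + 0.069 = 0.121.
Current steady state (s = 0.24): k* = (0.24/0.121)^(1/0.58) ≈ 3.2569, y* = 3.2569^0.42 ≈ 1.6420, c* = (1−0.24)·1.6420 ≈ 1.2479.
Maximizing c = f(k) − (n+g+δ)·k gives f'(k) = n+g+δ, i.e. 0.42·k^(0.42−1) = 0.121, so k_gold = (0.42/0.121)^(1/0.58) ≈ 8.5474.
y_gold = 8.5474^0.42 ≈ 2.4625, c_gold = y_gold − 0.121·k_gold ≈ 1.4282.
Gain: Δc = 1.4282 − 1.2479 ≈ 0.1803.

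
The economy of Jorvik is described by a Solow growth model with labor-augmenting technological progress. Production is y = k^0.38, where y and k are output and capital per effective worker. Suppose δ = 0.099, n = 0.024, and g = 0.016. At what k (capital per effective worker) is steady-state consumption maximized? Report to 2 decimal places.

The effective depreciation rate is n + g + δ = 0.024 + 0.016 + 0.099 = 0.139.
Maximizing c = f(k) − (n+g+δ)·k gives f'(k) = n+g+δ, i.e. 0.38·k^(0.38−1) = 0.139, so k_gold = (0.38/0.139)^(1/0.62) ≈ 5.0637.

k_gold ≈ 5.06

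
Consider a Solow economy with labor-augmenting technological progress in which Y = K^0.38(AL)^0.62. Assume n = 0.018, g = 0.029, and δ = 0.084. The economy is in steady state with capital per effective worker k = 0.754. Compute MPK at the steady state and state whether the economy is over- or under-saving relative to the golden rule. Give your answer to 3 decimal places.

The effective depreciation rate is n + g + δ = 0.018 + 0.029 + 0.084 = 0.131.
MPK = 0.38·k^(0.38−1) = 0.38·0.754^(-0.62) ≈ 0.4527.
MPK > 0.131, so the economy is dynamically efficient (under-saving).

under-saving; MPK ≈ 0.453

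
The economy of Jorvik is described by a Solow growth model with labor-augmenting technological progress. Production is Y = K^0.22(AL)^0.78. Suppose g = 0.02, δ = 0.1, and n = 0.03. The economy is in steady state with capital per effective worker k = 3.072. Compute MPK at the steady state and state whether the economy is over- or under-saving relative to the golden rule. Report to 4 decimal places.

over-saving; MPK ≈ 0.0917

The effective depreciation rate is n + g + δ = 0.03 + 0.02 + 0.1 = 0.15.
MPK = 0.22·k^(0.22−1) = 0.22·3.072^(-0.78) ≈ 0.0917.
MPK < 0.15, so the economy is dynamically inefficient (over-saving).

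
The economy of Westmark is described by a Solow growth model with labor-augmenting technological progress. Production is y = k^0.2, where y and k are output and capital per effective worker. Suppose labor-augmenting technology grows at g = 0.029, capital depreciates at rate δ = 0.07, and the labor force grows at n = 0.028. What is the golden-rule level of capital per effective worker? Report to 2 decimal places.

Capital per effective worker breaks even when investment replaces (n + g + δ)·k; here n + g + δ = 0.127.
Golden rule sets MPK = n+g+δ: 0.2·k^(0.2−1) = 0.127, so k_gold = (0.2/0.127)^(1/0.8) ≈ 1.7641.

k_gold ≈ 1.76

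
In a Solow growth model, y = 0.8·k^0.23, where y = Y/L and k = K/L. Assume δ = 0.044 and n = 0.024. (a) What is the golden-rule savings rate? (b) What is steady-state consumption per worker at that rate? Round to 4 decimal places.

Break-even investment rate: n + δ = 0.024 + 0.044 = 0.068.
For Cobb-Douglas, s_gold equals capital's share: s_gold = 0.23.
Maximizing c = f(k) − (n+δ)·k gives f'(k) = n+δ, i.e. 0.23·0.8·k^(0.23−1) = 0.068, so k_gold = (0.23·0.8/0.068)^(1/0.77) ≈ 3.6428.
y_gold = 0.8·3.6428^0.23 ≈ 1.0770; c_gold = (1−0.23)·y_gold ≈ 0.8293.

(a) s_gold = 0.2300; (b) c_gold ≈ 0.8293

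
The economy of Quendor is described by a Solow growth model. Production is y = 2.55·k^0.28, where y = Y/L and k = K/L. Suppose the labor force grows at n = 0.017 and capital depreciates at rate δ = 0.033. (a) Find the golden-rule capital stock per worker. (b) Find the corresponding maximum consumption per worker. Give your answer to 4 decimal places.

n + δ = 0.017 + 0.033 = 0.05.
Golden rule sets MPK = n+δ: 0.28·2.55·k^(0.28−1) = 0.05, so k_gold = (0.28·2.55/0.05)^(1/0.72) ≈ 40.1596.
y_gold = 2.55·40.1596^0.28 ≈ 7.1714; c_gold = y_gold − 0.05·k_gold ≈ 5.1634.

(a) k_gold ≈ 40.1596; (b) c_gold ≈ 5.1634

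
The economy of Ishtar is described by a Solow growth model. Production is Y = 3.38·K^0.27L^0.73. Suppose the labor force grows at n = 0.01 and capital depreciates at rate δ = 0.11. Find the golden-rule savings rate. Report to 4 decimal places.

s_gold = 0.2700

Break-even investment rate: n + δ = 0.01 + 0.11 = 0.12.
At the golden rule MPK = n+δ, and in any Cobb-Douglas steady state s = (n+δ)·k/y = MPK·k/y = capital's share 0.27.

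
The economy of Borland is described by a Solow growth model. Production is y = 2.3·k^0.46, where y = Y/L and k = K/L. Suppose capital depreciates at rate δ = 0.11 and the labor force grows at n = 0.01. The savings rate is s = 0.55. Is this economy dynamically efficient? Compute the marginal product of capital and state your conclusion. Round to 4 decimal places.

Break-even investment rate: n + δ = 0.01 + 0.11 = 0.12.
Steady-state k*: s·A·k^0.46 = 0.12·k gives k* = (0.55·2.3/0.12)^(1/0.54) ≈ 78.3928.
MPK = 0.46·2.3·78.3928^(-0.54) ≈ 0.1004.
MPK < n+δ = 0.12, so the economy is dynamically inefficient (over-saving).

dynamically inefficient; MPK ≈ 0.1004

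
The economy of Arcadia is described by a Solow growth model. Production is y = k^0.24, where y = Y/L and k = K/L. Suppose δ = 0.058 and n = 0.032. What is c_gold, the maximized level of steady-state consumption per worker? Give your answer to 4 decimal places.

c_gold ≈ 1.0359

Capital per worker breaks even when investment replaces (n + δ)·k; here n + δ = 0.09.
Maximizing c = f(k) − (n+δ)·k gives f'(k) = n+δ, i.e. 0.24·k^(0.24−1) = 0.09, so k_gold = (0.24/0.09)^(1/0.76) ≈ 3.6348.
y_gold = 3.6348^0.24 ≈ 1.3631.
c_gold = y_gold − (n+δ)·k_gold = 1.3631 − 0.09·3.6348 ≈ 1.0359.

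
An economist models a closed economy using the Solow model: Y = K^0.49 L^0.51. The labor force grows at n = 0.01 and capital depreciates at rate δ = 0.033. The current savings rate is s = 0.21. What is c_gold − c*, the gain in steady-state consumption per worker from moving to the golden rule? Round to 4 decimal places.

Capital per worker breaks even when investment replaces (n + δ)·k; here n + δ = 0.043.
Current steady state (s = 0.21): k* = (0.21/0.043)^(1/0.51) ≈ 22.4126, y* = 22.4126^0.49 ≈ 4.5892, c* = (1−0.21)·4.5892 ≈ 3.6255.
Maximizing c = f(k) − (n+δ)·k gives f'(k) = n+δ, i.e. 0.49·k^(0.49−1) = 0.043, so k_gold = (0.49/0.043)^(1/0.51) ≈ 118.0361.
y_gold = 118.0361^0.49 ≈ 10.3583, c_gold = y_gold − 0.043·k_gold ≈ 5.2827.
Gain: Δc = 5.2827 − 3.6255 ≈ 1.6572.

Δc ≈ 1.6572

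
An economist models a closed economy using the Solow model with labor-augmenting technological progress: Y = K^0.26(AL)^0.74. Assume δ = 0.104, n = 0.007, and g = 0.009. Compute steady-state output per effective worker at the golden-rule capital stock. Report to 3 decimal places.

Capital per effective worker breaks even when investment replaces (n + g + δ)·k; here n + g + δ = 0.12.
Golden rule sets MPK = n+g+δ: 0.26·k^(0.26−1) = 0.12, so k_gold = (0.26/0.12)^(1/0.74) ≈ 2.8430.
Output: y_gold = k_gold^0.26 = 2.8430^0.26 ≈ 1.3121.

y_gold ≈ 1.312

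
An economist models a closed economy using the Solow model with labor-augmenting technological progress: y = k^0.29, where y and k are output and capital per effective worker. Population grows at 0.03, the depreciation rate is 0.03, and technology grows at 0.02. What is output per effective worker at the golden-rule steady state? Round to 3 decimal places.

Break-even investment rate: n + g + δ = 0.03 + 0.02 + 0.03 = 0.08.
Maximizing c = f(k) − (n+g+δ)·k gives f'(k) = n+g+δ, i.e. 0.29·k^(0.29−1) = 0.08, so k_gold = (0.29/0.08)^(1/0.71) ≈ 6.1342.
Output: y_gold = k_gold^0.29 = 6.1342^0.29 ≈ 1.6922.

y_gold ≈ 1.692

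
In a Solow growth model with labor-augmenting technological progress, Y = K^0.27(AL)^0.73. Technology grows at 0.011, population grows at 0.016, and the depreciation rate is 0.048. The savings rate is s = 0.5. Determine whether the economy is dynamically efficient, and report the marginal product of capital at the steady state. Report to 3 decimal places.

dynamically inefficient; MPK ≈ 0.041

The effective depreciation rate is n + g + δ = 0.016 + 0.011 + 0.048 = 0.075.
Steady-state k*: s·k^0.27 = 0.075·k gives k* = (0.5/0.075)^(1/0.73) ≈ 13.4475.
MPK = 0.27·13.4475^(-0.73) ≈ 0.0405.
MPK < n+g+δ = 0.075, so the economy is dynamically inefficient (over-saving).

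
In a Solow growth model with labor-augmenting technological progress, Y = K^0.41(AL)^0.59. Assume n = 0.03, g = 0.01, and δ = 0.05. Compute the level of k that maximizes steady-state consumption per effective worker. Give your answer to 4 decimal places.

The effective depreciation rate is n + g + δ = 0.03 + 0.01 + 0.05 = 0.09.
Setting f'(k) = n+g+δ gives 0.41·k^(0.41−1) = 0.09, hence k_gold = (0.41/0.09)^(1/0.59) ≈ 13.0669.

k_gold ≈ 13.0669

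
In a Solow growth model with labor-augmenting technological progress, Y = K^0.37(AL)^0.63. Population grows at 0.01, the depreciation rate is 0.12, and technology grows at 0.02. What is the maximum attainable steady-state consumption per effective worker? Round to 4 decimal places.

c_gold ≈ 1.0706

Capital per effective worker breaks even when investment replaces (n + g + δ)·k; here n + g + δ = 0.15.
Setting f'(k) = n+g+δ gives 0.37·k^(0.37−1) = 0.15, hence k_gold = (0.37/0.15)^(1/0.63) ≈ 4.1918.
y_gold = 4.1918^0.37 ≈ 1.6994.
c_gold = y_gold − (n+g+δ)·k_gold = 1.6994 − 0.15·4.1918 ≈ 1.0706.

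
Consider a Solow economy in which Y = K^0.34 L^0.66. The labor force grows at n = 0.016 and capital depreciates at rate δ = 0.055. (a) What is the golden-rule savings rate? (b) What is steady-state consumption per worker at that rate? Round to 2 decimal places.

The effective depreciation rate is n + δ = 0.016 + 0.055 = 0.071.
For Cobb-Douglas, s_gold equals capital's share: s_gold = 0.34.
Setting f'(k) = n+δ gives 0.34·k^(0.34−1) = 0.071, hence k_gold = (0.34/0.071)^(1/0.66) ≈ 10.7309.
y_gold = 10.7309^0.34 ≈ 2.2409; c_gold = (1−0.34)·y_gold ≈ 1.4790.

(a) s_gold = 0.34; (b) c_gold ≈ 1.48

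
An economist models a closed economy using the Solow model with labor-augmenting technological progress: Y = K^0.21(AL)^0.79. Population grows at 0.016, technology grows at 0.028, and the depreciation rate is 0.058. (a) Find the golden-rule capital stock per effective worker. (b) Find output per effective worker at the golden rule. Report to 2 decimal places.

(a) k_gold ≈ 2.49; (b) y_gold ≈ 1.21

The effective depreciation rate is n + g + δ = 0.016 + 0.028 + 0.058 = 0.102.
Golden rule sets MPK = n+g+δ: 0.21·k^(0.21−1) = 0.102, so k_gold = (0.21/0.102)^(1/0.79) ≈ 2.4945.
y_gold = 2.4945^0.21 ≈ 1.2116.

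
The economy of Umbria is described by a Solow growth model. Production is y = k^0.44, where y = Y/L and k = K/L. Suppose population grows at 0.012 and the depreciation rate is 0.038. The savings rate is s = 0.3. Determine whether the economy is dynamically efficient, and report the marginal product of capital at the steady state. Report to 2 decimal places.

The effective depreciation rate is n + δ = 0.012 + 0.038 = 0.05.
Steady-state k*: s·k^0.44 = 0.05·k gives k* = (0.3/0.05)^(1/0.56) ≈ 24.5220.
MPK = 0.44·24.5220^(-0.56) ≈ 0.0733.
MPK > n+δ = 0.05, so the economy is dynamically efficient (under-saving).

dynamically efficient; MPK ≈ 0.07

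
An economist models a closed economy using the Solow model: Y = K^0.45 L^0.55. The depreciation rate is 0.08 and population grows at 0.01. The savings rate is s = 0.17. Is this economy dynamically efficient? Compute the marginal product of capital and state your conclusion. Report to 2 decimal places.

Capital per worker breaks even when investment replaces (n + δ)·k; here n + δ = 0.09.
Steady-state k*: s·k^0.45 = 0.09·k gives k* = (0.17/0.09)^(1/0.55) ≈ 3.1783.
MPK = 0.45·3.1783^(-0.55) ≈ 0.2382.
MPK > n+δ = 0.09, so the economy is dynamically efficient (under-saving).

dynamically efficient; MPK ≈ 0.24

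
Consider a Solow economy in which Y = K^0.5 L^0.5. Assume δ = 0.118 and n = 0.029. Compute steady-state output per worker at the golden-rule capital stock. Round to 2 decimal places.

y_gold ≈ 3.40

Break-even investment rate: n + δ = 0.029 + 0.118 = 0.147.
Maximizing c = f(k) − (n+δ)·k gives f'(k) = n+δ, i.e. 0.5·k^(0.5−1) = 0.147, so k_gold = (0.5/0.147)^(1/0.5) ≈ 11.5693.
Output: y_gold = k_gold^0.5 = 11.5693^0.5 ≈ 3.4014.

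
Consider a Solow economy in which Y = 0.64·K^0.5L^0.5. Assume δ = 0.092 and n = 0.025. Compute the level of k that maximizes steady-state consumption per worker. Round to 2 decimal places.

n + δ = 0.025 + 0.092 = 0.117.
At the golden rule the marginal product of capital equals n+δ: 0.5·0.64·k^(0.5−1) = 0.117. Solving, k_gold = (0.5·0.64/0.117)^(1/0.5) ≈ 7.4805.

k_gold ≈ 7.48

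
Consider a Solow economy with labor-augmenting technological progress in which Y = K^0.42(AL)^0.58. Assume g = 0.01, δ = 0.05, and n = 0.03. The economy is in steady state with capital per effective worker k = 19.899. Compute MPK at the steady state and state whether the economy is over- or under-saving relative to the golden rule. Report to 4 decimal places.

over-saving; MPK ≈ 0.0741

Break-even investment rate: n + g + δ = 0.03 + 0.01 + 0.05 = 0.09.
MPK = 0.42·k^(0.42−1) = 0.42·19.899^(-0.58) ≈ 0.0741.
MPK < 0.09, so the economy is dynamically inefficient (over-saving).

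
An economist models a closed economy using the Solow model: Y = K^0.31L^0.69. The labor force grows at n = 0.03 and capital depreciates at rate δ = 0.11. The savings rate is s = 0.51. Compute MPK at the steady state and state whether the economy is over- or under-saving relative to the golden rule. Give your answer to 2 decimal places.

over-saving; MPK ≈ 0.09

Break-even investment rate: n + δ = 0.03 + 0.11 = 0.14.
Steady-state k*: s·k^0.31 = 0.14·k gives k* = (0.51/0.14)^(1/0.69) ≈ 6.5115.
MPK = 0.31·6.5115^(-0.69) ≈ 0.0851.
MPK < n+δ = 0.14, so the economy is dynamically inefficient (over-saving).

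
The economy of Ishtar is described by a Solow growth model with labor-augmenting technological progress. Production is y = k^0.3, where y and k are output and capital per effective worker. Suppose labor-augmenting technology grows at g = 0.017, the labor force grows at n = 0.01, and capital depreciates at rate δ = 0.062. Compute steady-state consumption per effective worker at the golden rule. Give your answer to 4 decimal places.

n + g + δ = 0.01 + 0.017 + 0.062 = 0.089.
Golden rule sets MPK = n+g+δ: 0.3·k^(0.3−1) = 0.089, so k_gold = (0.3/0.089)^(1/0.7) ≈ 5.6742.
y_gold = 5.6742^0.3 ≈ 1.6833.
c_gold = y_gold − (n+g+δ)·k_gold = 1.6833 − 0.089·5.6742 ≈ 1.1783.

c_gold ≈ 1.1783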